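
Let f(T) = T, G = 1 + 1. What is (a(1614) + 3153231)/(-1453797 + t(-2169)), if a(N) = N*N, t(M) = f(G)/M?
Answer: -12489594363/3153285695 ≈ -3.9608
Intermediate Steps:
G = 2
t(M) = 2/M
a(N) = N²
(a(1614) + 3153231)/(-1453797 + t(-2169)) = (1614² + 3153231)/(-1453797 + 2/(-2169)) = (2604996 + 3153231)/(-1453797 + 2*(-1/2169)) = 5758227/(-1453797 - 2/2169) = 5758227/(-3153285695/2169) = 5758227*(-2169/3153285695) = -12489594363/3153285695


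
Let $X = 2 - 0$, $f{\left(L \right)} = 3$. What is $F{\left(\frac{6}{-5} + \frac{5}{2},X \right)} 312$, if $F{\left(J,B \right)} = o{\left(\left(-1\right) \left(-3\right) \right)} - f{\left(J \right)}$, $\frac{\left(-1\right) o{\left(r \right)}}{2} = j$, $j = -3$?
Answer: $936$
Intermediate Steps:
$o{\left(r \right)} = 6$ ($o{\left(r \right)} = \left(-2\right) \left(-3\right) = 6$)
$X = 2$ ($X = 2 + 0 = 2$)
$F{\left(J,B \right)} = 3$ ($F{\left(J,B \right)} = 6 - 3 = 3$)
$F{\left(\frac{6}{-5} + \frac{5}{2},X \right)} 312 = 3 \cdot 312 = 936$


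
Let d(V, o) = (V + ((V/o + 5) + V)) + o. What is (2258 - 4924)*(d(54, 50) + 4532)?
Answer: -312993732/25 ≈ -1.2520e+7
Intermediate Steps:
d(V, o) = 5 + o + 2*V + V/o (d(V, o) = (V + ((5 + V/o) + V)) + o = (V + (5 + V + V/o)) + o = (5 + 2*V + V/o) + o = 5 + o + 2*V + V/o)
(2258 - 4924)*(d(54, 50) + 4532) = (2258 - 4924)*((5 + 50 + 2*54 + 54/50) + 4532) = -2666*((5 + 50 + 108 + 54*(1/50)) + 4532) = -2666*((5 + 50 + 108 + 27/25) + 4532) = -2666*(4102/25 + 4532) = -2666*117402/25 = -312993732/25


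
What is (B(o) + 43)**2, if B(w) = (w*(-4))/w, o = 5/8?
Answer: 1521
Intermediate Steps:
o = 5/8 (o = 5*(1/8) = 5/8 ≈ 0.62500)
B(w) = -4 (B(w) = (-4*w)/w = -4)
(B(o) + 43)**2 = (-4 + 43)**2 = 39**2 = 1521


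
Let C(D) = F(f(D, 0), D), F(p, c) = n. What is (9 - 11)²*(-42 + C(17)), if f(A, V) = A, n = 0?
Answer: -168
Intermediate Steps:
F(p, c) = 0
C(D) = 0
(9 - 11)²*(-42 + C(17)) = (9 - 11)²*(-42 + 0) = (-2)²*(-42) = 4*(-42) = -168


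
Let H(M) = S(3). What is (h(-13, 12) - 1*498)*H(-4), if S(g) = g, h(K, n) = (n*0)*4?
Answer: -1494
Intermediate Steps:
h(K, n) = 0 (h(K, n) = 0*4 = 0)
H(M) = 3
(h(-13, 12) - 1*498)*H(-4) = (0 - 1*498)*3 = (0 - 498)*3 = -498*3 = -1494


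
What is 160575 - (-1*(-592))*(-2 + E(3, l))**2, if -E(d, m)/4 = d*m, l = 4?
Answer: -1319425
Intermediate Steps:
E(d, m) = -4*d*m
160575 - (-1*(-592))*(-2 + E(3, l))**2 = 160575 - (-1*(-592))*(-2 - 4*3*4)**2 = 160575 - 592*(-2 - 48)**2 = 160575 - 592*(-50)**2 = 160575 - 592*2500 = 160575 - 1*1480000 = 160575 - 1480000 = -1319425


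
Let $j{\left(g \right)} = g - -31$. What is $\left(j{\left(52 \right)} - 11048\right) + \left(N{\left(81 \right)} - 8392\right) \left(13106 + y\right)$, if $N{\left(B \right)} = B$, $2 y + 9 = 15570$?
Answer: $- \frac{347197333}{2} \approx -1.736 \cdot 10^{8}$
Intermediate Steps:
$y = \frac{15561}{2}$ ($y = - \frac{9}{2} + \frac{1}{2} \cdot 15570 = - \frac{9}{2} + 7785 = \frac{15561}{2} \approx 7780.5$)
$j{\left(g \right)} = 31 + g$ ($j{\left(g \right)} = g + 31 = 31 + g$)
$\left(j{\left(52 \right)} - 11048\right) + \left(N{\left(81 \right)} - 8392\right) \left(13106 + y\right) = \left(\left(31 + 52\right) - 11048\right) + \left(81 - 8392\right) \left(13106 + \frac{15561}{2}\right) = \left(83 - 11048\right) - \frac{347175403}{2} = -10965 - \frac{347175403}{2} = - \frac{347197333}{2}$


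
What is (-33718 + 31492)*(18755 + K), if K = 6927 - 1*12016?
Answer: -30420516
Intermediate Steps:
K = -5089 (K = 6927 - 12016 = -5089)
(-33718 + 31492)*(18755 + K) = (-33718 + 31492)*(18755 - 5089) = -2226*13666 = -30420516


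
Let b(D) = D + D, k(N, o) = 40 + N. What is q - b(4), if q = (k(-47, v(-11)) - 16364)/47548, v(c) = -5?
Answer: -396755/47548 ≈ -8.3443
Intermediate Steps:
b(D) = 2*D
q = -16371/47548 (q = ((40 - 47) - 16364)/47548 = (-7 - 16364)*(1/47548) = -16371*1/47548 = -16371/47548 ≈ -0.34430)
q - b(4) = -16371/47548 - 2*4 = -16371/47548 - 1*8 = -16371/47548 - 8 = -396755/47548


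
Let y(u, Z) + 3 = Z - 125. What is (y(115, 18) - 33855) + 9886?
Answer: -24079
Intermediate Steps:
y(u, Z) = -128 + Z (y(u, Z) = -3 + (Z - 125) = -3 + (-125 + Z) = -128 + Z)
(y(115, 18) - 33855) + 9886 = ((-128 + 18) - 33855) + 9886 = (-110 - 33855) + 9886 = -33965 + 9886 = -24079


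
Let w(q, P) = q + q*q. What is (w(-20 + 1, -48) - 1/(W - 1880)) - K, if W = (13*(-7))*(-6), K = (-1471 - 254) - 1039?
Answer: 4143405/1334 ≈ 3106.0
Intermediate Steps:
K = -2764 (K = -1725 - 1039 = -2764)
W = 546 (W = -91*(-6) = 546)
w(q, P) = q + q²
(w(-20 + 1, -48) - 1/(W - 1880)) - K = ((-20 + 1)*(1 + (-20 + 1)) - 1/(546 - 1880)) - 1*(-2764) = (-19*(1 - 19) - 1/(-1334)) + 2764 = (-19*(-18) - 1*(-1/1334)) + 2764 = (342 + 1/1334) + 2764 = 456229/1334 + 2764 = 4143405/1334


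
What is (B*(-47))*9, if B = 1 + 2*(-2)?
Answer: 1269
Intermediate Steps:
B = -3 (B = 1 - 4 = -3)
(B*(-47))*9 = -3*(-47)*9 = 141*9 = 1269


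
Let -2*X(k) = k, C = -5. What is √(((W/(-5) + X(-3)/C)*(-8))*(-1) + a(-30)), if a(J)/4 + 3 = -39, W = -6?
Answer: 2*I*√1005/5 ≈ 12.681*I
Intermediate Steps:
X(k) = -k/2
a(J) = -168 (a(J) = -12 + 4*(-39) = -12 - 156 = -168)
√(((W/(-5) + X(-3)/C)*(-8))*(-1) + a(-30)) = √(((-6/(-5) - ½*(-3)/(-5))*(-8))*(-1) - 168) = √(((-6*(-⅕) + (3/2)*(-⅕))*(-8))*(-1) - 168) = √(((6/5 - 3/10)*(-8))*(-1) - 168) = √(((9/10)*(-8))*(-1) - 168) = √(-36/5*(-1) - 168) = √(36/5 - 168) = √(-804/5) = 2*I*√1005/5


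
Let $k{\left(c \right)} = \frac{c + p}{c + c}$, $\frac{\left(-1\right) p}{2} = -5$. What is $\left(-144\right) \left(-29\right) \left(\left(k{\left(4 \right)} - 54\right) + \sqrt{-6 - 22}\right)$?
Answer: $-218196 + 8352 i \sqrt{7} \approx -2.182 \cdot 10^{5} + 22097.0 i$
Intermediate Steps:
$p = 10$ ($p = \left(-2\right) \left(-5\right) = 10$)
$k{\left(c \right)} = \frac{10 + c}{2 c}$ ($k{\left(c \right)} = \frac{c + 10}{c + c} = \frac{10 + c}{2 c}$)
$\left(-144\right) \left(-29\right) \left(\left(k{\left(4 \right)} - 54\right) + \sqrt{-6 - 22}\right) = \left(-144\right) \left(-29\right) \left(\left(\frac{10 + 4}{2 \cdot 4} - 54\right) + \sqrt{-6 - 22}\right) = 4176 \left(\left(\frac{1}{2} \cdot \frac{1}{4} \cdot 14 - 54\right) + \sqrt{-28}\right) = 4176 \left(\left(\frac{7}{4} - 54\right) + 2 i \sqrt{7}\right) = 4176 \left(- \frac{209}{4} + 2 i \sqrt{7}\right) = -218196 + 8352 i \sqrt{7}$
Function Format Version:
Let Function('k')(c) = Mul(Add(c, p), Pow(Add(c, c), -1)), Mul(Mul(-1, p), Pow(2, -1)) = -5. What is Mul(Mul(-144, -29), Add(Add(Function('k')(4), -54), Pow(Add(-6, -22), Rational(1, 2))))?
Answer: Add(-218196, Mul(8352, I, Pow(7, Rational(1, 2)))) ≈ Add(-2.1820e+5, Mul(22097., I))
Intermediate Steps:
p = 10 (p = Mul(-2, -5) = 10)
Function('k')(c) = Mul(Rational(1, 2), Pow(c, -1), Add(10, c)) (Function('k')(c) = Mul(Add(c, 10), Pow(Add(c, c), -1)) = Mul(Add(10, c), Pow(Mul(2, c), -1)) = Mul(Add(10, c), Mul(Rational(1, 2), Pow(c, -1))) = Mul(Rational(1, 2), Pow(c, -1), Add(10, c)))
Mul(Mul(-144, -29), Add(Add(Function('k')(4), -54), Pow(Add(-6, -22), Rational(1, 2)))) = Mul(Mul(-144, -29), Add(Add(Mul(Rational(1, 2), Pow(4, -1), Add(10, 4)), -54), Pow(Add(-6, -22), Rational(1, 2)))) = Mul(4176, Add(Add(Mul(Rational(1, 2), Rational(1, 4), 14), -54), Pow(-28, Rational(1, 2)))) = Mul(4176, Add(Add(Rational(7, 4), -54), Mul(2, I, Pow(7, Rational(1, 2))))) = Mul(4176, Add(Rational(-209, 4), Mul(2, I, Pow(7, Rational(1, 2))))) = Add(-218196, Mul(8352, I, Pow(7, Rational(1, 2))))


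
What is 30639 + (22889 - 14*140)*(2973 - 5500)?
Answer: -52856944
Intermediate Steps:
30639 + (22889 - 14*140)*(2973 - 5500) = 30639 + (22889 - 1960)*(-2527) = 30639 + 20929*(-2527) = 30639 - 52887583 = -52856944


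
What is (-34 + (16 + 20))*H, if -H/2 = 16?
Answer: -64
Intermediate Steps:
H = -32 (H = -2*16 = -32)
(-34 + (16 + 20))*H = (-34 + (16 + 20))*(-32) = (-34 + 36)*(-32) = 2*(-32) = -64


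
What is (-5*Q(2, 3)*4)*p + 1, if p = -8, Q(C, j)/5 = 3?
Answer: 2401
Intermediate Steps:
Q(C, j) = 15 (Q(C, j) = 5*3 = 15)
(-5*Q(2, 3)*4)*p + 1 = (-5*15*4)*(-8) + 1 = -75*4*(-8) + 1 = -300*(-8) + 1 = 2400 + 1 = 2401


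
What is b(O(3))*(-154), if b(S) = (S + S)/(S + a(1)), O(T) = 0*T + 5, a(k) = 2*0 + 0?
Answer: -308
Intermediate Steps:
a(k) = 0 (a(k) = 0 + 0 = 0)
O(T) = 5 (O(T) = 0 + 5 = 5)
b(S) = 2 (b(S) = (S + S)/(S + 0) = (2*S)/S = 2)
b(O(3))*(-154) = 2*(-154) = -308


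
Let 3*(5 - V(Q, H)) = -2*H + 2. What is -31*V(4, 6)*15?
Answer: -3875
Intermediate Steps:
V(Q, H) = 13/3 + 2*H/3 (V(Q, H) = 5 - (-2*H + 2)/3 = 5 - (2 - 2*H)/3 = 5 + (-⅔ + 2*H/3) = 13/3 + 2*H/3)
-31*V(4, 6)*15 = -31*(13/3 + (⅔)*6)*15 = -31*(13/3 + 4)*15 = -31*25/3*15 = -775/3*15 = -3875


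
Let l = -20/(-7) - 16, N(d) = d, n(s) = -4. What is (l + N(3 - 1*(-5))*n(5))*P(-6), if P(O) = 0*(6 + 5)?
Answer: 0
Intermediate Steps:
P(O) = 0 (P(O) = 0*11 = 0)
l = -92/7 (l = -20*(-1)/7 - 16 = -1*(-20/7) - 16 = 20/7 - 16 = -92/7 ≈ -13.143)
(l + N(3 - 1*(-5))*n(5))*P(-6) = (-92/7 + (3 - 1*(-5))*(-4))*0 = (-92/7 + (3 + 5)*(-4))*0 = (-92/7 + 8*(-4))*0 = (-92/7 - 32)*0 = -316/7*0 = 0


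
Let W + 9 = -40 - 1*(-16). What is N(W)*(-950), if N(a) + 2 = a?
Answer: 33250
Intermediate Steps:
W = -33 (W = -9 + (-40 - 1*(-16)) = -9 + (-40 + 16) = -9 - 24 = -33)
N(a) = -2 + a
N(W)*(-950) = (-2 - 33)*(-950) = -35*(-950) = 33250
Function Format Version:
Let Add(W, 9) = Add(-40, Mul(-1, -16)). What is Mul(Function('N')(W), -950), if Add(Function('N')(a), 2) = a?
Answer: 33250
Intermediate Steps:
W = -33 (W = Add(-9, Add(-40, Mul(-1, -16))) = Add(-9, Add(-40, 16)) = Add(-9, -24) = -33)
Function('N')(a) = Add(-2, a)
Mul(Function('N')(W), -950) = Mul(Add(-2, -33), -950) = Mul(-35, -950) = 33250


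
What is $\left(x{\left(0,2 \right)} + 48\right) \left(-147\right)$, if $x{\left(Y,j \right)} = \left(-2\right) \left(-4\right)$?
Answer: $-8232$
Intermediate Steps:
$x{\left(Y,j \right)} = 8$
$\left(x{\left(0,2 \right)} + 48\right) \left(-147\right) = \left(8 + 48\right) \left(-147\right) = 56 \left(-147\right) = -8232$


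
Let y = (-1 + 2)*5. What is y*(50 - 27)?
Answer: 115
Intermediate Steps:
y = 5 (y = 1*5 = 5)
y*(50 - 27) = 5*(50 - 27) = 5*23 = 115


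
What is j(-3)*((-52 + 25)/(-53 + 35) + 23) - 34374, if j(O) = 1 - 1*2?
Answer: -68797/2 ≈ -34399.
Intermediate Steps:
j(O) = -1 (j(O) = 1 - 2 = -1)
j(-3)*((-52 + 25)/(-53 + 35) + 23) - 34374 = -((-52 + 25)/(-53 + 35) + 23) - 34374 = -(-27/(-18) + 23) - 34374 = -(-27*(-1/18) + 23) - 34374 = -(3/2 + 23) - 34374 = -1*49/2 - 34374 = -49/2 - 34374 = -68797/2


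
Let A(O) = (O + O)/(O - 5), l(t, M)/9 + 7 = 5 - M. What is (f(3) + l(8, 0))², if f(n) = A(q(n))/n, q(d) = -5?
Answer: 2809/9 ≈ 312.11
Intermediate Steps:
l(t, M) = -18 - 9*M (l(t, M) = -63 + 9*(5 - M) = -63 + (45 - 9*M) = -18 - 9*M)
A(O) = 2*O/(-5 + O) (A(O) = (2*O)/(-5 + O) = 2*O/(-5 + O))
f(n) = 1/n (f(n) = (2*(-5)/(-5 - 5))/n = (2*(-5)/(-10))/n = (2*(-5)*(-⅒))/n = 1/n)
(f(3) + l(8, 0))² = (1/3 + (-18 - 9*0))² = (⅓ + (-18 + 0))² = (⅓ - 18)² = (-53/3)² = 2809/9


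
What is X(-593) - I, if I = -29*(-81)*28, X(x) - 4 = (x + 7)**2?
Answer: 277628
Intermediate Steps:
X(x) = 4 + (7 + x)**2 (X(x) = 4 + (x + 7)**2 = 4 + (7 + x)**2)
I = 65772 (I = 2349*28 = 65772)
X(-593) - I = (4 + (7 - 593)**2) - 1*65772 = (4 + (-586)**2) - 65772 = (4 + 343396) - 65772 = 343400 - 65772 = 277628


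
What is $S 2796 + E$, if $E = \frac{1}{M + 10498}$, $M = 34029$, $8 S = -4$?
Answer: $- \frac{62248745}{44527} \approx -1398.0$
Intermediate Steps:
$S = - \frac{1}{2}$ ($S = \frac{1}{8} \left(-4\right) = - \frac{1}{2} \approx -0.5$)
$E = \frac{1}{44527}$ ($E = \frac{1}{34029 + 10498} = \frac{1}{44527} \approx 2.2458 \cdot 10^{-5}$)
$S 2796 + E = \left(- \frac{1}{2}\right) 2796 + \frac{1}{44527} = -1398 + \frac{1}{44527} = - \frac{62248745}{44527}$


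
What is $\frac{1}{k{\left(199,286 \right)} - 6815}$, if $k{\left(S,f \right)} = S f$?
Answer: $\frac{1}{50099} \approx 1.996 \cdot 10^{-5}$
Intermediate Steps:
$\frac{1}{k{\left(199,286 \right)} - 6815} = \frac{1}{199 \cdot 286 - 6815} = \frac{1}{56914 - 6815} = \frac{1}{50099}$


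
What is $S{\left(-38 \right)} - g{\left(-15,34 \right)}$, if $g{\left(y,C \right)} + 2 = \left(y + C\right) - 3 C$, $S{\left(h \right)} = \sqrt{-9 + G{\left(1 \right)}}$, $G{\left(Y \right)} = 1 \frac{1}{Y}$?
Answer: $85 + 2 i \sqrt{2} \approx 85.0 + 2.8284 i$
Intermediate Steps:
$G{\left(Y \right)} = \frac{1}{Y}$
$S{\left(h \right)} = 2 i \sqrt{2}$ ($S{\left(h \right)} = \sqrt{-9 + 1^{-1}} = \sqrt{-9 + 1} = \sqrt{-8} = 2 i \sqrt{2}$)
$g{\left(y,C \right)} = -2 + y - 2 C$ ($g{\left(y,C \right)} = -2 - \left(- y + 2 C\right) = -2 + y - 2 C$)
$S{\left(-38 \right)} - g{\left(-15,34 \right)} = 2 i \sqrt{2} - \left(-2 - 15 - 68\right) = 2 i \sqrt{2} - -85 = 2 i \sqrt{2} + 85 = 85 + 2 i \sqrt{2}$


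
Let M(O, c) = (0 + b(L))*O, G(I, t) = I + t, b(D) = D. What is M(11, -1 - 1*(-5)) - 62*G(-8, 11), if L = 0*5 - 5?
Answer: -241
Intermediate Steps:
L = -5 (L = 0 - 5 = -5)
M(O, c) = -5*O (M(O, c) = (0 - 5)*O = -5*O)
M(11, -1 - 1*(-5)) - 62*G(-8, 11) = -5*11 - 62*(-8 + 11) = -55 - 62*3 = -55 - 186 = -241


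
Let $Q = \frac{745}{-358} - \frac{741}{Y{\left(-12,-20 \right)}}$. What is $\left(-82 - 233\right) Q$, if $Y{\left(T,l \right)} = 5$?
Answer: $\frac{16947189}{358} \approx 47339.0$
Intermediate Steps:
$Q = - \frac{269003}{1790}$ ($Q = \frac{745}{-358} - \frac{741}{5} = 745 \left(- \frac{1}{358}\right) - \frac{741}{5} = - \frac{745}{358} - \frac{741}{5} = - \frac{269003}{1790} \approx -150.28$)
$\left(-82 - 233\right) Q = \left(-82 - 233\right) \left(- \frac{269003}{1790}\right) = \left(-315\right) \left(- \frac{269003}{1790}\right) = \frac{16947189}{358}$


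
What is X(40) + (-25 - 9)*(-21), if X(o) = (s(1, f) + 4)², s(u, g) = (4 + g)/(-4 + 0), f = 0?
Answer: 723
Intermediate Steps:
s(u, g) = -1 - g/4 (s(u, g) = (4 + g)/(-4) = (4 + g)*(-¼) = -1 - g/4)
X(o) = 9 (X(o) = ((-1 - ¼*0) + 4)² = ((-1 + 0) + 4)² = (-1 + 4)² = 3² = 9)
X(40) + (-25 - 9)*(-21) = 9 + (-25 - 9)*(-21) = 9 - 34*(-21) = 9 + 714 = 723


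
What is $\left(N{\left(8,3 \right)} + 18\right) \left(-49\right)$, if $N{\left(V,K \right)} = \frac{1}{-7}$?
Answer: $-875$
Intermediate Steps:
$N{\left(V,K \right)} = - \frac{1}{7}$
$\left(N{\left(8,3 \right)} + 18\right) \left(-49\right) = \left(- \frac{1}{7} + 18\right) \left(-49\right) = \frac{125}{7} \left(-49\right) = -875$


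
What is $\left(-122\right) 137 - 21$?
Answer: $-16735$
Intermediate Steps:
$\left(-122\right) 137 - 21 = -16714 - 21 = -16735$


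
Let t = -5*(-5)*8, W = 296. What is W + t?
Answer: 496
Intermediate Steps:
t = 200 (t = 25*8 = 200)
W + t = 296 + 200 = 496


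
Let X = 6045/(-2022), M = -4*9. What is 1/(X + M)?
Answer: -674/26279 ≈ -0.025648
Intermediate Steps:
M = -36
X = -2015/674 (X = 6045*(-1/2022) = -2015/674 ≈ -2.9896)
1/(X + M) = 1/(-2015/674 - 36) = 1/(-26279/674) = -674/26279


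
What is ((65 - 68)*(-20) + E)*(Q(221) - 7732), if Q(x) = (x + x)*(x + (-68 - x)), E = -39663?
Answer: 1496518164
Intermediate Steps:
Q(x) = -136*x (Q(x) = (2*x)*(-68) = -136*x)
((65 - 68)*(-20) + E)*(Q(221) - 7732) = ((65 - 68)*(-20) - 39663)*(-136*221 - 7732) = (-3*(-20) - 39663)*(-30056 - 7732) = (60 - 39663)*(-37788) = -39603*(-37788) = 1496518164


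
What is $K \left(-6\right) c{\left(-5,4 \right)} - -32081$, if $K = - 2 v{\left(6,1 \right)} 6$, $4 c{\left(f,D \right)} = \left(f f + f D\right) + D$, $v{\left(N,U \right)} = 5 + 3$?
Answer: $33377$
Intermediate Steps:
$v{\left(N,U \right)} = 8$
$c{\left(f,D \right)} = \frac{D}{4} + \frac{f^{2}}{4} + \frac{D f}{4}$ ($c{\left(f,D \right)} = \frac{\left(f f + f D\right) + D}{4} = \frac{\left(f^{2} + D f\right) + D}{4} = \frac{D + f^{2} + D f}{4} = \frac{D}{4} + \frac{f^{2}}{4} + \frac{D f}{4}$)
$K = -96$ ($K = \left(-2\right) 8 \cdot 6 = \left(-16\right) 6 = -96$)
$K \left(-6\right) c{\left(-5,4 \right)} - -32081 = \left(-96\right) \left(-6\right) \left(\frac{1}{4} \cdot 4 + \frac{\left(-5\right)^{2}}{4} + \frac{1}{4} \cdot 4 \left(-5\right)\right) - -32081 = 576 \left(1 + \frac{1}{4} \cdot 25 - 5\right) + 32081 = 576 \left(1 + \frac{25}{4} - 5\right) + 32081 = 576 \cdot \frac{9}{4} + 32081 = 1296 + 32081 = 33377$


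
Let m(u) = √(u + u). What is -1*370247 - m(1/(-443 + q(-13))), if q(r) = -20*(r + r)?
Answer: -370247 - √154/77 ≈ -3.7025e+5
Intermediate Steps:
q(r) = -40*r
m(u) = √2*√u (m(u) = √(2*u) = √2*√u)
-1*370247 - m(1/(-443 + q(-13))) = -1*370247 - √2*√(1/(-443 - 40*(-13))) = -370247 - √2*√(1/(-443 + 520)) = -370247 - √2*√(1/77) = -370247 - √2*√77/77 = -370247 - √154/77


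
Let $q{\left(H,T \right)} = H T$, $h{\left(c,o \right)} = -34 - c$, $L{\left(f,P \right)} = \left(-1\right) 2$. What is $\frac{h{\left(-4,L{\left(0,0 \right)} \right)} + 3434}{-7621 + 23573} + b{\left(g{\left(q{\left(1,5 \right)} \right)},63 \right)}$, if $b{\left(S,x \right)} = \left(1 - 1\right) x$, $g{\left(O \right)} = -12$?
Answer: $\frac{851}{3988} \approx 0.21339$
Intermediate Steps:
$L{\left(f,P \right)} = -2$
$b{\left(S,x \right)} = 0$ ($b{\left(S,x \right)} = 0 x = 0$)
$\frac{h{\left(-4,L{\left(0,0 \right)} \right)} + 3434}{-7621 + 23573} + b{\left(g{\left(q{\left(1,5 \right)} \right)},63 \right)} = \frac{\left(-34 - -4\right) + 3434}{-7621 + 23573} + 0 = \frac{\left(-34 + 4\right) + 3434}{15952} + 0 = \left(-30 + 3434\right) \frac{1}{15952} + 0 = 3404 \cdot \frac{1}{15952} + 0 = \frac{851}{3988} + 0 = \frac{851}{3988}$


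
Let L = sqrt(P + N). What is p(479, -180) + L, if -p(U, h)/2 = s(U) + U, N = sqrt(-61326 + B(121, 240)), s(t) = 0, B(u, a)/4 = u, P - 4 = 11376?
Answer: -958 + sqrt(11380 + I*sqrt(60842)) ≈ -851.32 + 1.156*I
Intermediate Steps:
P = 11380 (P = 4 + 11376 = 11380)
B(u, a) = 4*u
N = I*sqrt(60842) (N = sqrt(-61326 + 4*121) = sqrt(-61326 + 484) = sqrt(-60842) = I*sqrt(60842) ≈ 246.66*I)
p(U, h) = -2*U (p(U, h) = -2*(0 + U) = -2*U)
L = sqrt(11380 + I*sqrt(60842)) ≈ 106.68 + 1.156*I
p(479, -180) + L = -2*479 + sqrt(11380 + I*sqrt(60842)) = -958 + sqrt(11380 + I*sqrt(60842))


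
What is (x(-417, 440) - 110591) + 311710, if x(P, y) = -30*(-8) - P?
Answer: 201776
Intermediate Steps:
x(P, y) = 240 - P
(x(-417, 440) - 110591) + 311710 = ((240 - 1*(-417)) - 110591) + 311710 = ((240 + 417) - 110591) + 311710 = (657 - 110591) + 311710 = -109934 + 311710 = 201776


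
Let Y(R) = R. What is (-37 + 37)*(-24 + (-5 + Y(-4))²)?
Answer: 0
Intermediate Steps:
(-37 + 37)*(-24 + (-5 + Y(-4))²) = (-37 + 37)*(-24 + (-5 - 4)²) = 0*(-24 + (-9)²) = 0*(-24 + 81) = 0*57 = 0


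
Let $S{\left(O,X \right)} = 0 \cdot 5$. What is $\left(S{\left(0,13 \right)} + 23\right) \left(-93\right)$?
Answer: $-2139$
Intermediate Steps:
$S{\left(O,X \right)} = 0$
$\left(S{\left(0,13 \right)} + 23\right) \left(-93\right) = \left(0 + 23\right) \left(-93\right) = 23 \left(-93\right) = -2139$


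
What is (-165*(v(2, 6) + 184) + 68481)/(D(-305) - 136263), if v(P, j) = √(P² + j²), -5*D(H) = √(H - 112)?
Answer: -43287348525/154730043214 + 187361625*√10/77365021607 - 275*I*√4170/77365021607 + 63535*I*√417/154730043214 ≈ -0.2721 + 8.1555e-6*I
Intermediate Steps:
D(H) = -√(-112 + H)/5 (D(H) = -√(H - 112)/5 = -√(-112 + H)/5)
(-165*(v(2, 6) + 184) + 68481)/(D(-305) - 136263) = (-165*(√(2² + 6²) + 184) + 68481)/(-√(-112 - 305)/5 - 136263) = (-165*(√(4 + 36) + 184) + 68481)/(-I*√417/5 - 136263) = (-165*(√40 + 184) + 68481)/(-I*√417/5 - 136263) = (-165*(2*√10 + 184) + 68481)/(-I*√417/5 - 136263) = (-165*(184 + 2*√10) + 68481)/(-136263 - I*√417/5) = ((-30360 - 330*√10) + 68481)/(-136263 - I*√417/5) = (38121 - 330*√10)/(-136263 - I*√417/5)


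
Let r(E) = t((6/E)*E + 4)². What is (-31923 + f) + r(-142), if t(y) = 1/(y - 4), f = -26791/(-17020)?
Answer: -2444859883/76590 ≈ -31921.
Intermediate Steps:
f = 26791/17020 (f = -26791*(-1/17020) = 26791/17020 ≈ 1.5741)
t(y) = 1/(-4 + y)
r(E) = 1/36 (r(E) = (1/(-4 + ((6/E)*E + 4)))² = (1/(-4 + (6 + 4)))² = (1/(-4 + 10))² = (1/6)² = (⅙)² = 1/36)
(-31923 + f) + r(-142) = (-31923 + 26791/17020) + 1/36 = -543302669/17020 + 1/36 = -2444859883/76590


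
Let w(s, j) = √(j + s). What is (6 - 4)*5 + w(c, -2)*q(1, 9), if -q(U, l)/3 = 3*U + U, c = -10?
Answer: 10 - 24*I*√3 ≈ 10.0 - 41.569*I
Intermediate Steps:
q(U, l) = -12*U (q(U, l) = -3*(3*U + U) = -12*U)
(6 - 4)*5 + w(c, -2)*q(1, 9) = (6 - 4)*5 + √(-2 - 10)*(-12*1) = 2*5 + √(-12)*(-12) = 10 + (2*I*√3)*(-12) = 10 - 24*I*√3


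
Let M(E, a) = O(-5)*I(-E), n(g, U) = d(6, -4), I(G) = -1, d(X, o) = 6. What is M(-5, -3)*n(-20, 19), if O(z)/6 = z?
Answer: 180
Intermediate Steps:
O(z) = 6*z
n(g, U) = 6
M(E, a) = 30 (M(E, a) = (6*(-5))*(-1) = -30*(-1) = 30)
M(-5, -3)*n(-20, 19) = 30*6 = 180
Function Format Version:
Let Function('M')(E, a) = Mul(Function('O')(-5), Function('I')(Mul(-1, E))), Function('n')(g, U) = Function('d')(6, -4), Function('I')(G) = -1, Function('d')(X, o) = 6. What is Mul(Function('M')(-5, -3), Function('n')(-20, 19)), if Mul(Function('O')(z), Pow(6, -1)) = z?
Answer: 180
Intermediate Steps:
Function('O')(z) = Mul(6, z)
Function('n')(g, U) = 6
Function('M')(E, a) = 30 (Function('M')(E, a) = Mul(Mul(6, -5), -1) = Mul(-30, -1) = 30)
Mul(Function('M')(-5, -3), Function('n')(-20, 19)) = Mul(30, 6) = 180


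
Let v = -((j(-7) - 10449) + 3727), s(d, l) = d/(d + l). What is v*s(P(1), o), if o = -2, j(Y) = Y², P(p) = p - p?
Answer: 0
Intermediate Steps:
P(p) = 0
v = 6673 (v = -(((-7)² - 10449) + 3727) = -((49 - 10449) + 3727) = -(-10400 + 3727) = -1*(-6673) = 6673)
v*s(P(1), o) = 6673*(0/(0 - 2)) = 6673*(0/(-2)) = 6673*(0*(-½)) = 6673*0 = 0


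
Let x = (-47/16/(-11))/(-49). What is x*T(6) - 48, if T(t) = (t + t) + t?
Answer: -207399/4312 ≈ -48.098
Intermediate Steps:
T(t) = 3*t (T(t) = 2*t + t = 3*t)
x = -47/8624 (x = (-47*1/16*(-1/11))*(-1/49) = -47/16*(-1/11)*(-1/49) = (47/176)*(-1/49) = -47/8624 ≈ -0.0054499)
x*T(6) - 48 = -141*6/8624 - 48 = -47/8624*18 - 48 = -423/4312 - 48 = -207399/4312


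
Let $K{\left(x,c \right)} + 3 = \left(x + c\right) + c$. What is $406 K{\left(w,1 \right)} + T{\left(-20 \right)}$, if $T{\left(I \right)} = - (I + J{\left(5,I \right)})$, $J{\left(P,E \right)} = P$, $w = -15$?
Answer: $-6481$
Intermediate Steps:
$K{\left(x,c \right)} = -3 + x + 2 c$ ($K{\left(x,c \right)} = -3 + \left(\left(x + c\right) + c\right) = -3 + \left(\left(c + x\right) + c\right) = -3 + \left(x + 2 c\right) = -3 + x + 2 c$)
$T{\left(I \right)} = -5 - I$ ($T{\left(I \right)} = - (I + 5) = - (5 + I) = -5 - I$)
$406 K{\left(w,1 \right)} + T{\left(-20 \right)} = 406 \left(-3 - 15 + 2 \cdot 1\right) - -15 = 406 \left(-3 - 15 + 2\right) + \left(-5 + 20\right) = 406 \left(-16\right) + 15 = -6496 + 15 = -6481$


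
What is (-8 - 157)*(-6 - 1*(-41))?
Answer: -5775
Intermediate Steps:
(-8 - 157)*(-6 - 1*(-41)) = -165*(-6 + 41) = -165*35 = -5775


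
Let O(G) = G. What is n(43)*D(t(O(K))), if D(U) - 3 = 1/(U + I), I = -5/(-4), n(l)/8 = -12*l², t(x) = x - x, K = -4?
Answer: -3372576/5 ≈ -6.7452e+5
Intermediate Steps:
t(x) = 0
n(l) = -96*l² (n(l) = 8*(-12*l²) = -96*l²)
I = 5/4 (I = -5*(-¼) = 5/4 ≈ 1.2500)
D(U) = 3 + 1/(5/4 + U) (D(U) = 3 + 1/(U + 5/4) = 3 + 1/(5/4 + U))
n(43)*D(t(O(K))) = (-96*43²)*((19 + 12*0)/(5 + 4*0)) = (-96*1849)*((19 + 0)/(5 + 0)) = -177504*19/5 = -3372576/5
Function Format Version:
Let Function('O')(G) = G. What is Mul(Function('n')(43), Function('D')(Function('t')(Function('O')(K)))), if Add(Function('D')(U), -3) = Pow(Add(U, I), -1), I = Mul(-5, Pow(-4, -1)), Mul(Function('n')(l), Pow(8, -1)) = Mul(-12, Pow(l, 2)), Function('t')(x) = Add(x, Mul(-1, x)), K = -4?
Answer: Rational(-3372576, 5) ≈ -6.7452e+5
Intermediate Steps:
Function('t')(x) = 0
Function('n')(l) = Mul(-96, Pow(l, 2)) (Function('n')(l) = Mul(8, Mul(-12, Pow(l, 2))) = Mul(-96, Pow(l, 2)))
I = Rational(5, 4) (I = Mul(-5, Rational(-1, 4)) = Rational(5, 4) ≈ 1.2500)
Function('D')(U) = Add(3, Pow(Add(Rational(5, 4), U), -1)) (Function('D')(U) = Add(3, Pow(Add(U, Rational(5, 4)), -1)) = Add(3, Pow(Add(Rational(5, 4), U), -1)))
Mul(Function('n')(43), Function('D')(Function('t')(Function('O')(K)))) = Mul(Mul(-96, Pow(43, 2)), Mul(Pow(Add(5, Mul(4, 0)), -1), Add(19, Mul(12, 0)))) = Mul(Mul(-96, 1849), Mul(Pow(Add(5, 0), -1), Add(19, 0))) = Mul(-177504, Mul(Pow(5, -1), 19)) = Mul(-177504, Mul(Rational(1, 5), 19)) = Mul(-177504, Rational(19, 5)) = Rational(-3372576, 5)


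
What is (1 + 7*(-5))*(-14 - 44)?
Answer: 1972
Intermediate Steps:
(1 + 7*(-5))*(-14 - 44) = (1 - 35)*(-58) = -34*(-58) = 1972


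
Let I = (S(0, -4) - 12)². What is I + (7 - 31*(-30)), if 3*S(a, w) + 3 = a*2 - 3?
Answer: 1133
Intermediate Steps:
S(a, w) = -2 + 2*a/3 (S(a, w) = -1 + (a*2 - 3)/3 = -1 + (2*a - 3)/3 = -1 + (-3 + 2*a)/3 = -1 + (-1 + 2*a/3) = -2 + 2*a/3)
I = 196 (I = ((-2 + (⅔)*0) - 12)² = ((-2 + 0) - 12)² = (-2 - 12)² = (-14)² = 196)
I + (7 - 31*(-30)) = 196 + (7 - 31*(-30)) = 196 + (7 + 930) = 196 + 937 = 1133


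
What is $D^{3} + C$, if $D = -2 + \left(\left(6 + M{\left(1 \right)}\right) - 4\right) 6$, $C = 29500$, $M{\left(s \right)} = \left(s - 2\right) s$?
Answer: $29564$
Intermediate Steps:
$M{\left(s \right)} = s \left(-2 + s\right)$ ($M{\left(s \right)} = \left(-2 + s\right) s = s \left(-2 + s\right)$)
$D = 4$ ($D = -2 + \left(\left(6 + 1 \left(-2 + 1\right)\right) - 4\right) 6 = -2 + \left(\left(6 + 1 \left(-1\right)\right) - 4\right) 6 = -2 + \left(\left(6 - 1\right) - 4\right) 6 = -2 + \left(5 - 4\right) 6 = -2 + 1 \cdot 6 = -2 + 6 = 4$)
$D^{3} + C = 4^{3} + 29500 = 64 + 29500 = 29564$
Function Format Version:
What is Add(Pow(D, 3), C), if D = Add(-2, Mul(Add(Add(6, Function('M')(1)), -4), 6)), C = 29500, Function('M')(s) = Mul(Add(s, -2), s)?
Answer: 29564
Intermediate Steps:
Function('M')(s) = Mul(s, Add(-2, s)) (Function('M')(s) = Mul(Add(-2, s), s) = Mul(s, Add(-2, s)))
D = 4 (D = Add(-2, Mul(Add(Add(6, Mul(1, Add(-2, 1))), -4), 6)) = Add(-2, Mul(Add(Add(6, Mul(1, -1)), -4), 6)) = Add(-2, Mul(Add(Add(6, -1), -4), 6)) = Add(-2, Mul(Add(5, -4), 6)) = Add(-2, Mul(1, 6)) = Add(-2, 6) = 4)
Add(Pow(D, 3), C) = Add(Pow(4, 3), 29500) = Add(64, 29500) = 29564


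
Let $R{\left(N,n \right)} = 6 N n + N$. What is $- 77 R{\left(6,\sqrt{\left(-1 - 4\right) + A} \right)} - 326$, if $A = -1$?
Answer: $-788 - 2772 i \sqrt{6} \approx -788.0 - 6790.0 i$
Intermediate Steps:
$R{\left(N,n \right)} = N + 6 N n$ ($R{\left(N,n \right)} = 6 N n + N = N + 6 N n$)
$- 77 R{\left(6,\sqrt{\left(-1 - 4\right) + A} \right)} - 326 = - 77 \cdot 6 \left(1 + 6 \sqrt{\left(-1 - 4\right) - 1}\right) - 326 = - 77 \cdot 6 \left(1 + 6 \sqrt{-5 - 1}\right) - 326 = - 77 \cdot 6 \left(1 + 6 \sqrt{-6}\right) - 326 = - 77 \cdot 6 \left(1 + 6 i \sqrt{6}\right) - 326 = - 77 \left(6 + 36 i \sqrt{6}\right) - 326 = \left(-462 - 2772 i \sqrt{6}\right) - 326 = -788 - 2772 i \sqrt{6}$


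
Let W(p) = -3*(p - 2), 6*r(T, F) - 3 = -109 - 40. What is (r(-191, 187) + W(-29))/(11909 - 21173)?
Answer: -103/13896 ≈ -0.0074122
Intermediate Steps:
r(T, F) = -73/3 (r(T, F) = 1/2 + (-109 - 40)/6 = 1/2 + (1/6)*(-149) = 1/2 - 149/6 = -73/3)
W(p) = 6 - 3*p (W(p) = -3*(-2 + p) = 6 - 3*p)
(r(-191, 187) + W(-29))/(11909 - 21173) = (-73/3 + (6 - 3*(-29)))/(11909 - 21173) = (-73/3 + (6 + 87))/(-9264) = (-73/3 + 93)*(-1/9264) = (206/3)*(-1/9264) = -103/13896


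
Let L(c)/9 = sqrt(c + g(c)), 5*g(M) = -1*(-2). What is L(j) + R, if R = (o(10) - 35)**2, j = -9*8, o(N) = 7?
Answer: 784 + 9*I*sqrt(1790)/5 ≈ 784.0 + 76.155*I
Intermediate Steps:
g(M) = 2/5 (g(M) = (-1*(-2))/5 = (1/5)*2 = 2/5)
j = -72
L(c) = 9*sqrt(2/5 + c) (L(c) = 9*sqrt(c + 2/5) = 9*sqrt(2/5 + c))
R = 784 (R = (7 - 35)**2 = (-28)**2 = 784)
L(j) + R = 9*sqrt(10 + 25*(-72))/5 + 784 = 9*sqrt(10 - 1800)/5 + 784 = 9*sqrt(-1790)/5 + 784 = 9*(I*sqrt(1790))/5 + 784 = 9*I*sqrt(1790)/5 + 784 = 784 + 9*I*sqrt(1790)/5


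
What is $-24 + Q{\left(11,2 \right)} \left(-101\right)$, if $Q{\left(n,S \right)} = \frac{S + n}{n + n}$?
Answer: $- \frac{1841}{22} \approx -83.682$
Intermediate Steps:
$Q{\left(n,S \right)} = \frac{S + n}{2 n}$
$-24 + Q{\left(11,2 \right)} \left(-101\right) = -24 + \frac{2 + 11}{2 \cdot 11} \left(-101\right) = -24 + \frac{1}{2} \cdot \frac{1}{11} \cdot 13 \left(-101\right) = -24 + \frac{13}{22} \left(-101\right) = -24 - \frac{1313}{22} = - \frac{1841}{22}$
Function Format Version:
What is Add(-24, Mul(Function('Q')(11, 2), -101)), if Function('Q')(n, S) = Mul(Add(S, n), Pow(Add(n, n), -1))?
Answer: Rational(-1841, 22) ≈ -83.682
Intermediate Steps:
Function('Q')(n, S) = Mul(Rational(1, 2), Pow(n, -1), Add(S, n)) (Function('Q')(n, S) = Mul(Add(S, n), Pow(Mul(2, n), -1)) = Mul(Add(S, n), Mul(Rational(1, 2), Pow(n, -1))) = Mul(Rational(1, 2), Pow(n, -1), Add(S, n)))
Add(-24, Mul(Function('Q')(11, 2), -101)) = Add(-24, Mul(Mul(Rational(1, 2), Pow(11, -1), Add(2, 11)), -101)) = Add(-24, Mul(Mul(Rational(1, 2), Rational(1, 11), 13), -101)) = Add(-24, Mul(Rational(13, 22), -101)) = Add(-24, Rational(-1313, 22)) = Rational(-1841, 22)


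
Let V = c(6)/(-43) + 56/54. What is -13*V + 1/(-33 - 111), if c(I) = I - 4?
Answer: -239329/18576 ≈ -12.884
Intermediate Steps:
c(I) = -4 + I
V = 1150/1161 (V = (-4 + 6)/(-43) + 56/54 = 2*(-1/43) + 56*(1/54) = -2/43 + 28/27 = 1150/1161 ≈ 0.99053)
-13*V + 1/(-33 - 111) = -13*1150/1161 + 1/(-33 - 111) = -14950/1161 + 1/(-144) = -14950/1161 - 1/144 = -239329/18576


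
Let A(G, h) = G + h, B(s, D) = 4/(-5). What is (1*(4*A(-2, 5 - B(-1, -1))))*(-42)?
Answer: -3192/5 ≈ -638.40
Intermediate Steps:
B(s, D) = -⅘ (B(s, D) = 4*(-⅕) = -⅘)
(1*(4*A(-2, 5 - B(-1, -1))))*(-42) = (1*(4*(-2 + (5 - 1*(-⅘)))))*(-42) = (1*(4*(-2 + (5 + ⅘))))*(-42) = (1*(4*(-2 + 29/5)))*(-42) = (1*(4*(19/5)))*(-42) = (1*(76/5))*(-42) = (76/5)*(-42) = -3192/5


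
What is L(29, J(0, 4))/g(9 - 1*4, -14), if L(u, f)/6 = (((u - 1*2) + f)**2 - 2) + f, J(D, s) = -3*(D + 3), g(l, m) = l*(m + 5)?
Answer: -626/15 ≈ -41.733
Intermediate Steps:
g(l, m) = l*(5 + m)
J(D, s) = -9 - 3*D (J(D, s) = -3*(3 + D) = -9 - 3*D)
L(u, f) = -12 + 6*f + 6*(-2 + f + u)**2 (L(u, f) = 6*((((u - 1*2) + f)**2 - 2) + f) = 6*((((u - 2) + f)**2 - 2) + f) = 6*((((-2 + u) + f)**2 - 2) + f) = 6*(((-2 + f + u)**2 - 2) + f) = 6*((-2 + (-2 + f + u)**2) + f) = 6*(-2 + f + (-2 + f + u)**2) = -12 + 6*f + 6*(-2 + f + u)**2)
L(29, J(0, 4))/g(9 - 1*4, -14) = (-12 + 6*(-9 - 3*0) + 6*(-2 + (-9 - 3*0) + 29)**2)/(((9 - 1*4)*(5 - 14))) = (-12 + 6*(-9 + 0) + 6*(-2 + (-9 + 0) + 29)**2)/(((9 - 4)*(-9))) = (-12 + 6*(-9) + 6*(-2 - 9 + 29)**2)/((5*(-9))) = (-12 - 54 + 6*18**2)/(-45) = (-12 - 54 + 6*324)*(-1/45) = (-12 - 54 + 1944)*(-1/45) = 1878*(-1/45) = -626/15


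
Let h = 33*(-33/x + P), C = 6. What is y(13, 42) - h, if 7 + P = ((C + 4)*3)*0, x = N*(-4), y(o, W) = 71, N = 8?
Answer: 8575/32 ≈ 267.97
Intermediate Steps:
x = -32 (x = 8*(-4) = -32)
P = -7 (P = -7 + ((6 + 4)*3)*0 = -7 + (10*3)*0 = -7 + 30*0 = -7 + 0 = -7)
h = -6303/32 (h = 33*(-33/(-32) - 7) = 33*(-33*(-1/32) - 7) = 33*(33/32 - 7) = 33*(-191/32) = -6303/32 ≈ -196.97)
y(13, 42) - h = 71 - 1*(-6303/32) = 71 + 6303/32 = 8575/32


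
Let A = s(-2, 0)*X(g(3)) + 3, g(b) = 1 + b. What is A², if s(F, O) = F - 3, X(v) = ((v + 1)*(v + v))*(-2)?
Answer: 162409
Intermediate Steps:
X(v) = -4*v*(1 + v) (X(v) = ((1 + v)*(2*v))*(-2) = (2*v*(1 + v))*(-2) = -4*v*(1 + v))
s(F, O) = -3 + F
A = 403 (A = (-3 - 2)*(-4*(1 + 3)*(1 + (1 + 3))) + 3 = -(-20)*4*(1 + 4) + 3 = -(-20)*4*5 + 3 = -5*(-80) + 3 = 400 + 3 = 403)
A² = 403² = 162409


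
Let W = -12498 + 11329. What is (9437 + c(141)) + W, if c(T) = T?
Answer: 8409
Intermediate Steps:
W = -1169
(9437 + c(141)) + W = (9437 + 141) - 1169 = 9578 - 1169 = 8409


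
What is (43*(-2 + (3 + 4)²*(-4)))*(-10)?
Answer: 85140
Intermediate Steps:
(43*(-2 + (3 + 4)²*(-4)))*(-10) = (43*(-2 + 7²*(-4)))*(-10) = (43*(-2 + 49*(-4)))*(-10) = (43*(-2 - 196))*(-10) = (43*(-198))*(-10) = -8514*(-10) = 85140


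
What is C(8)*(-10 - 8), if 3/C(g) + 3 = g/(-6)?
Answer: 162/13 ≈ 12.462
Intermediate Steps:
C(g) = 3/(-3 - g/6) (C(g) = 3/(-3 + g/(-6)) = 3/(-3 + g*(-⅙)) = 3/(-3 - g/6))
C(8)*(-10 - 8) = (-18/(18 + 8))*(-10 - 8) = -18/26*(-18) = -18*1/26*(-18) = -9/13*(-18) = 162/13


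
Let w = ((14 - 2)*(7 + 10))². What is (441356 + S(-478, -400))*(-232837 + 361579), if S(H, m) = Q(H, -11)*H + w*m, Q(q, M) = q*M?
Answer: -2409840133056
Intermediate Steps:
Q(q, M) = M*q
w = 41616 (w = (12*17)² = 204² = 41616)
S(H, m) = -11*H² + 41616*m (S(H, m) = (-11*H)*H + 41616*m = -11*H² + 41616*m)
(441356 + S(-478, -400))*(-232837 + 361579) = (441356 + (-11*(-478)² + 41616*(-400)))*(-232837 + 361579) = (441356 + (-11*228484 - 16646400))*128742 = (441356 + (-2513324 - 16646400))*128742 = (441356 - 19159724)*128742 = -18718368*128742 = -2409840133056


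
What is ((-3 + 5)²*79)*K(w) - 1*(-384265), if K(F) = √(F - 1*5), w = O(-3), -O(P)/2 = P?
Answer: 384581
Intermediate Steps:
O(P) = -2*P
w = 6 (w = -2*(-3) = 6)
K(F) = √(-5 + F) (K(F) = √(F - 5) = √(-5 + F))
((-3 + 5)²*79)*K(w) - 1*(-384265) = ((-3 + 5)²*79)*√(-5 + 6) - 1*(-384265) = (2²*79)*√1 + 384265 = (4*79)*1 + 384265 = 316*1 + 384265 = 316 + 384265 = 384581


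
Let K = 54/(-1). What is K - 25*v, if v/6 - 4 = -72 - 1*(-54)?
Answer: 2046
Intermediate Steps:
K = -54 (K = 54*(-1) = -54)
v = -84 (v = 24 + 6*(-72 - 1*(-54)) = 24 + 6*(-72 + 54) = 24 + 6*(-18) = 24 - 108 = -84)
K - 25*v = -54 - 25*(-84) = -54 + 2100 = 2046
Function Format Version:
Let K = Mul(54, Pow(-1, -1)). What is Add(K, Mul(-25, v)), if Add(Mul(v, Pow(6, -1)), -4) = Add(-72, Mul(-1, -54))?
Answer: 2046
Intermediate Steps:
K = -54 (K = Mul(54, -1) = -54)
v = -84 (v = Add(24, Mul(6, Add(-72, Mul(-1, -54)))) = Add(24, Mul(6, Add(-72, 54))) = Add(24, Mul(6, -18)) = Add(24, -108) = -84)
Add(K, Mul(-25, v)) = Add(-54, Mul(-25, -84)) = Add(-54, 2100) = 2046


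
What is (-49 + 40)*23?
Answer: -207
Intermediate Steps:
(-49 + 40)*23 = -9*23 = -207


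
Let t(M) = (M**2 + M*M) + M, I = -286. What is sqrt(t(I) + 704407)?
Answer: sqrt(867713) ≈ 931.51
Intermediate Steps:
t(M) = M + 2*M**2 (t(M) = (M**2 + M**2) + M = 2*M**2 + M = M + 2*M**2)
sqrt(t(I) + 704407) = sqrt(-286*(1 + 2*(-286)) + 704407) = sqrt(-286*(1 - 572) + 704407) = sqrt(-286*(-571) + 704407) = sqrt(163306 + 704407) = sqrt(867713)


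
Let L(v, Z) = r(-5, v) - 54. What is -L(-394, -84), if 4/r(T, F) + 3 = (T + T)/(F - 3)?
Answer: 65362/1181 ≈ 55.345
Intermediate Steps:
r(T, F) = 4/(-3 + 2*T/(-3 + F)) (r(T, F) = 4/(-3 + (T + T)/(F - 3)) = 4/(-3 + (2*T)/(-3 + F)) = 4/(-3 + 2*T/(-3 + F)))
L(v, Z) = -54 + 4*(-3 + v)/(-1 - 3*v) (L(v, Z) = 4*(-3 + v)/(9 - 3*v + 2*(-5)) - 54 = 4*(-3 + v)/(9 - 3*v - 10) - 54 = 4*(-3 + v)/(-1 - 3*v) - 54 = -54 + 4*(-3 + v)/(-1 - 3*v))
-L(-394, -84) = -2*(-21 - 83*(-394))/(1 + 3*(-394)) = -2*(-21 + 32702)/(1 - 1182) = -2*32681/(-1181) = -2*(-1)*32681/1181 = -1*(-65362/1181) = 65362/1181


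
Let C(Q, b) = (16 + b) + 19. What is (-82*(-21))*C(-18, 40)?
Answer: 129150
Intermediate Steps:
C(Q, b) = 35 + b
(-82*(-21))*C(-18, 40) = (-82*(-21))*(35 + 40) = 1722*75 = 129150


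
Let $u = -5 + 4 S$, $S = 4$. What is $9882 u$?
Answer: $108702$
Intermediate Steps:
$u = 11$ ($u = -5 + 4 \cdot 4 = -5 + 16 = 11$)
$9882 u = 9882 \cdot 11 = 108702$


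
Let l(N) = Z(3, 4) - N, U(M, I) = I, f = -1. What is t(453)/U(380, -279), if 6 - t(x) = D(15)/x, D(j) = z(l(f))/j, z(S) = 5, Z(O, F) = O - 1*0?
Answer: -263/12231 ≈ -0.021503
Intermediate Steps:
Z(O, F) = O (Z(O, F) = O + 0 = O)
l(N) = 3 - N
D(j) = 5/j
t(x) = 6 - 1/(3*x) (t(x) = 6 - 5/15/x = 6 - 5*(1/15)/x = 6 - 1/(3*x))
t(453)/U(380, -279) = (6 - 1/3/453)/(-279) = (6 - 1/3*1/453)*(-1/279) = (6 - 1/1359)*(-1/279) = (8153/1359)*(-1/279) = -263/12231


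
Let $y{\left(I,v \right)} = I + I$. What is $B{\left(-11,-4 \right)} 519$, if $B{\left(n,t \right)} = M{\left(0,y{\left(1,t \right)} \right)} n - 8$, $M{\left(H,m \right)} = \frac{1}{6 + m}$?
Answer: $- \frac{38925}{8} \approx -4865.6$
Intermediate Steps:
$y{\left(I,v \right)} = 2 I$
$B{\left(n,t \right)} = -8 + \frac{n}{8}$ ($B{\left(n,t \right)} = \frac{n}{6 + 2 \cdot 1} - 8 = \frac{n}{6 + 2} - 8 = \frac{n}{8} - 8 = -8 + \frac{n}{8}$)
$B{\left(-11,-4 \right)} 519 = \left(-8 + \frac{1}{8} \left(-11\right)\right) 519 = \left(-8 - \frac{11}{8}\right) 519 = \left(- \frac{75}{8}\right) 519 = - \frac{38925}{8}$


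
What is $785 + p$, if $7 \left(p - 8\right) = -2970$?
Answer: $\frac{2581}{7} \approx 368.71$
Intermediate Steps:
$p = - \frac{2914}{7}$ ($p = 8 + \frac{1}{7} \left(-2970\right) = 8 - \frac{2970}{7} = - \frac{2914}{7} \approx -416.29$)
$785 + p = 785 - \frac{2914}{7} = \frac{2581}{7}$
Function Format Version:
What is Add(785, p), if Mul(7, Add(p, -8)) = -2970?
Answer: Rational(2581, 7) ≈ 368.71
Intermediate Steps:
p = Rational(-2914, 7) (p = Add(8, Mul(Rational(1, 7), -2970)) = Add(8, Rational(-2970, 7)) = Rational(-2914, 7) ≈ -416.29)
Add(785, p) = Add(785, Rational(-2914, 7)) = Rational(2581, 7)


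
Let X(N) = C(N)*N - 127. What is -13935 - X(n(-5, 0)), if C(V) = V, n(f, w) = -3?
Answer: -13817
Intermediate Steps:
X(N) = -127 + N² (X(N) = N*N - 127 = N² - 127 = -127 + N²)
-13935 - X(n(-5, 0)) = -13935 - (-127 + (-3)²) = -13935 - (-127 + 9) = -13935 - 1*(-118) = -13935 + 118 = -13817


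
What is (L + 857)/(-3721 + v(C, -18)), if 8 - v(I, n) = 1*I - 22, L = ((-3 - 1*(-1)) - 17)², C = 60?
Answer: -1218/3751 ≈ -0.32471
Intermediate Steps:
L = 361 (L = ((-3 + 1) - 17)² = (-2 - 17)² = (-19)² = 361)
v(I, n) = 30 - I (v(I, n) = 8 - (1*I - 22) = 8 - (I - 22) = 8 - (-22 + I) = 8 + (22 - I) = 30 - I)
(L + 857)/(-3721 + v(C, -18)) = (361 + 857)/(-3721 + (30 - 1*60)) = 1218/(-3721 + (30 - 60)) = 1218/(-3721 - 30) = 1218/(-3751) = 1218*(-1/3751) = -1218/3751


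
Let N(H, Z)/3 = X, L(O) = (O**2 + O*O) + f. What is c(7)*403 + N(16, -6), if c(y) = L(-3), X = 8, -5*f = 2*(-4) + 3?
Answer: 7681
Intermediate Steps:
f = 1 (f = -(2*(-4) + 3)/5 = -(-8 + 3)/5 = -1/5*(-5) = 1)
L(O) = 1 + 2*O**2 (L(O) = (O**2 + O*O) + 1 = (O**2 + O**2) + 1 = 2*O**2 + 1 = 1 + 2*O**2)
N(H, Z) = 24 (N(H, Z) = 3*8 = 24)
c(y) = 19 (c(y) = 1 + 2*(-3)**2 = 1 + 2*9 = 1 + 18 = 19)
c(7)*403 + N(16, -6) = 19*403 + 24 = 7657 + 24 = 7681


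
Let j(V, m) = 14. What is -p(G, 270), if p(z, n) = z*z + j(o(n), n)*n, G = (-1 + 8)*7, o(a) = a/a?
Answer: -6181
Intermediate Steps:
o(a) = 1
G = 49 (G = 7*7 = 49)
p(z, n) = z² + 14*n (p(z, n) = z*z + 14*n = z² + 14*n)
-p(G, 270) = -(49² + 14*270) = -(2401 + 3780) = -1*6181 = -6181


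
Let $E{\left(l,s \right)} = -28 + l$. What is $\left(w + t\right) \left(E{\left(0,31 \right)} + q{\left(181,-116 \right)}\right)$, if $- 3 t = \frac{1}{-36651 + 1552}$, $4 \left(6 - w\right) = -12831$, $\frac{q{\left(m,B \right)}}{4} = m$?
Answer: $\frac{78508390462}{35099} \approx 2.2368 \cdot 10^{6}$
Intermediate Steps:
$q{\left(m,B \right)} = 4 m$
$w = \frac{12855}{4}$ ($w = 6 - - \frac{12831}{4} = 6 + \frac{12831}{4} = \frac{12855}{4} \approx 3213.8$)
$t = \frac{1}{105297}$ ($t = - \frac{1}{3 \left(-36651 + 1552\right)} = - \frac{1}{3 \left(-35099\right)} = \left(- \frac{1}{3}\right) \left(- \frac{1}{35099}\right) = \frac{1}{105297} \approx 9.4969 \cdot 10^{-6}$)
$\left(w + t\right) \left(E{\left(0,31 \right)} + q{\left(181,-116 \right)}\right) = \left(\frac{12855}{4} + \frac{1}{105297}\right) \left(\left(-28 + 0\right) + 4 \cdot 181\right) = \frac{1353592939 \left(-28 + 724\right)}{421188} = \frac{1353592939}{421188} \cdot 696 = \frac{78508390462}{35099}$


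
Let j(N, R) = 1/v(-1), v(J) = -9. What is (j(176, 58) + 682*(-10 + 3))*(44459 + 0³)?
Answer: -1910269853/9 ≈ -2.1225e+8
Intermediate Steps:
j(N, R) = -⅑ (j(N, R) = 1/(-9) = -⅑)
(j(176, 58) + 682*(-10 + 3))*(44459 + 0³) = (-⅑ + 682*(-10 + 3))*(44459 + 0³) = (-⅑ + 682*(-7))*(44459 + 0) = (-⅑ - 4774)*44459 = -42967/9*44459 = -1910269853/9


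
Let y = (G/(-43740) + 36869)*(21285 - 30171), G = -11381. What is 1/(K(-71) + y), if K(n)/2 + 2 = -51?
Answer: -7290/2388352366861 ≈ -3.0523e-9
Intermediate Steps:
K(n) = -106 (K(n) = -4 + 2*(-51) = -4 - 102 = -106)
y = -2388351594121/7290 (y = (-11381/(-43740) + 36869)*(21285 - 30171) = (-11381*(-1/43740) + 36869)*(-8886) = (11381/43740 + 36869)*(-8886) = (1612661441/43740)*(-8886) = -2388351594121/7290 ≈ -3.2762e+8)
1/(K(-71) + y) = 1/(-106 - 2388351594121/7290) = 1/(-2388352366861/7290) = -7290/2388352366861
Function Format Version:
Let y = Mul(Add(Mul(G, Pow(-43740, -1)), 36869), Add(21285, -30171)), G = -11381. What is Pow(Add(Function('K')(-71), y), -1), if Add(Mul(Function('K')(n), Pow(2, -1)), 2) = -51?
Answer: Rational(-7290, 2388352366861) ≈ -3.0523e-9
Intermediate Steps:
Function('K')(n) = -106 (Function('K')(n) = Add(-4, Mul(2, -51)) = Add(-4, -102) = -106)
y = Rational(-2388351594121, 7290) (y = Mul(Add(Mul(-11381, Pow(-43740, -1)), 36869), Add(21285, -30171)) = Mul(Add(Mul(-11381, Rational(-1, 43740)), 36869), -8886) = Mul(Add(Rational(11381, 43740), 36869), -8886) = Mul(Rational(1612661441, 43740), -8886) = Rational(-2388351594121, 7290) ≈ -3.2762e+8)
Pow(Add(Function('K')(-71), y), -1) = Pow(Add(-106, Rational(-2388351594121, 7290)), -1) = Pow(Rational(-2388352366861, 7290), -1) = Rational(-7290, 2388352366861)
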